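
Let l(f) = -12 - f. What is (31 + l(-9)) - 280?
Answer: -252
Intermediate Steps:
(31 + l(-9)) - 280 = (31 + (-12 - 1*(-9))) - 280 = (31 + (-12 + 9)) - 280 = (31 - 3) - 280 = 28 - 280 = -252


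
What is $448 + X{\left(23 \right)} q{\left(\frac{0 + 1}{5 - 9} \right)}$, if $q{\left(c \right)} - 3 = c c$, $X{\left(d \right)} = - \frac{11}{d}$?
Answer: $\frac{164325}{368} \approx 446.54$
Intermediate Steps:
$q{\left(c \right)} = 3 + c^{2}$ ($q{\left(c \right)} = 3 + c c = 3 + c^{2}$)
$448 + X{\left(23 \right)} q{\left(\frac{0 + 1}{5 - 9} \right)} = 448 + - \frac{11}{23} \left(3 + \left(\frac{0 + 1}{5 - 9}\right)^{2}\right) = 448 + \left(-11\right) \frac{1}{23} \left(3 + \left(1 \frac{1}{-4}\right)^{2}\right) = 448 - \frac{11 \left(3 + \left(1 \left(- \frac{1}{4}\right)\right)^{2}\right)}{23} = 448 - \frac{11 \left(3 + \left(- \frac{1}{4}\right)^{2}\right)}{23} = 448 - \frac{11 \left(3 + \frac{1}{16}\right)}{23} = 448 - \frac{539}{368} = \frac{164325}{368}$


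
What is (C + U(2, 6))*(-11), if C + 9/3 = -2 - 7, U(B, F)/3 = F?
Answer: -66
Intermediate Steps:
U(B, F) = 3*F
C = -12 (C = -3 + (-2 - 7) = -3 - 9 = -12)
(C + U(2, 6))*(-11) = (-12 + 3*6)*(-11) = (-12 + 18)*(-11) = 6*(-11) = -66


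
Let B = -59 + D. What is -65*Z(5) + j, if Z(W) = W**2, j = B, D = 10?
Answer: -1674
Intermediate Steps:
B = -49 (B = -59 + 10 = -49)
j = -49
-65*Z(5) + j = -65*5**2 - 49 = -65*25 - 49 = -1625 - 49 = -1674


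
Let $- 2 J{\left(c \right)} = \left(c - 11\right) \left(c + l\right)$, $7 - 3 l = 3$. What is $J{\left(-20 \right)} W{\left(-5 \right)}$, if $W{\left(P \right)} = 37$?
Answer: $- \frac{32116}{3} \approx -10705.0$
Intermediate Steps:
$l = \frac{4}{3}$ ($l = \frac{7}{3} - 1 = \frac{4}{3} \approx 1.3333$)
$J{\left(c \right)} = - \frac{\left(-11 + c\right) \left(\frac{4}{3} + c\right)}{2}$ ($J{\left(c \right)} = - \frac{\left(c - 11\right) \left(c + \frac{4}{3}\right)}{2} = - \frac{\left(-11 + c\right) \left(\frac{4}{3} + c\right)}{2}$)
$J{\left(-20 \right)} W{\left(-5 \right)} = \left(\frac{22}{3} - \frac{\left(-20\right)^{2}}{2} + \frac{29}{6} \left(-20\right)\right) 37 = \left(\frac{22}{3} - 200 - \frac{290}{3}\right) 37 = \left(- \frac{868}{3}\right) 37 = - \frac{32116}{3}$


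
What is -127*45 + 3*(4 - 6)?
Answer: -5721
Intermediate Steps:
-127*45 + 3*(4 - 6) = -5715 + 3*(-2) = -5715 - 6 = -5721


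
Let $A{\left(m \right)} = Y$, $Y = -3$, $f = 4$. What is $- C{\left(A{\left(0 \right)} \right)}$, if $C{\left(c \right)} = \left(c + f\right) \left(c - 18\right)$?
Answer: $21$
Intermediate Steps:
$A{\left(m \right)} = -3$
$C{\left(c \right)} = \left(-18 + c\right) \left(4 + c\right)$ ($C{\left(c \right)} = \left(c + 4\right) \left(c - 18\right) = \left(4 + c\right) \left(-18 + c\right) = \left(-18 + c\right) \left(4 + c\right)$)
$- C{\left(A{\left(0 \right)} \right)} = - (-72 + \left(-3\right)^{2} - -42) = - (-72 + 9 + 42) = \left(-1\right) \left(-21\right) = 21$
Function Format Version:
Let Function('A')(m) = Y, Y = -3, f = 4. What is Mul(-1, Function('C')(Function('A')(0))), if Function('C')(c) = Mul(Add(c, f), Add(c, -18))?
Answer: 21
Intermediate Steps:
Function('A')(m) = -3
Function('C')(c) = Mul(Add(-18, c), Add(4, c)) (Function('C')(c) = Mul(Add(c, 4), Add(c, -18)) = Mul(Add(4, c), Add(-18, c)) = Mul(Add(-18, c), Add(4, c)))
Mul(-1, Function('C')(Function('A')(0))) = Mul(-1, Add(-72, Pow(-3, 2), Mul(-14, -3))) = Mul(-1, Add(-72, 9, 42)) = Mul(-1, -21) = 21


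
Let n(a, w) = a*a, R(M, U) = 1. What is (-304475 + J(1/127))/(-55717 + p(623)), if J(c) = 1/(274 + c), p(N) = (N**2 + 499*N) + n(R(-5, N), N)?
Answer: -1765904233/3730974785 ≈ -0.47331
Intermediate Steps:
n(a, w) = a**2
p(N) = 1 + N**2 + 499*N (p(N) = (N**2 + 499*N) + 1**2 = (N**2 + 499*N) + 1 = 1 + N**2 + 499*N)
(-304475 + J(1/127))/(-55717 + p(623)) = (-304475 + 1/(274 + 1/127))/(-55717 + (1 + 623**2 + 499*623)) = (-304475 + 1/(274 + 1/127))/(-55717 + (1 + 388129 + 310877)) = (-304475 + 1/(34799/127))/(-55717 + 699007) = (-304475 + 127/34799)/643290 = -10595425398/34799*1/643290 = -1765904233/3730974785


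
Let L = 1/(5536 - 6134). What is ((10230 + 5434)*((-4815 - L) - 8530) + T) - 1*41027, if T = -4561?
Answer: -62515410900/299 ≈ -2.0908e+8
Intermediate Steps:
L = -1/598 (L = 1/(-598) = -1/598 ≈ -0.0016722)
((10230 + 5434)*((-4815 - L) - 8530) + T) - 1*41027 = ((10230 + 5434)*((-4815 - 1*(-1/598)) - 8530) - 4561) - 1*41027 = (15664*((-4815 + 1/598) - 8530) - 4561) - 41027 = (15664*(-2879369/598 - 8530) - 4561) - 41027 = (15664*(-7980309/598) - 4561) - 41027 = (-62501780088/299 - 4561) - 41027 = -62503143827/299 - 41027 = -62515410900/299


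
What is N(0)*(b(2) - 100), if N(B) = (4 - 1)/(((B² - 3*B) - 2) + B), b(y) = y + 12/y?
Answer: 138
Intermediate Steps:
N(B) = 3/(-2 + B² - 2*B) (N(B) = 3/((-2 + B² - 3*B) + B) = 3/(-2 + B² - 2*B))
N(0)*(b(2) - 100) = (3/(-2 + 0² - 2*0))*((2 + 12/2) - 100) = (3/(-2 + 0 + 0))*((2 + 12*(½)) - 100) = (3/(-2))*((2 + 6) - 100) = (3*(-½))*(8 - 100) = -3/2*(-92) = 138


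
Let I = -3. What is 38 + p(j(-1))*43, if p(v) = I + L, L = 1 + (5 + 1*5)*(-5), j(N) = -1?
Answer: -2198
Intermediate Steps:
L = -49 (L = 1 + (5 + 5)*(-5) = 1 + 10*(-5) = 1 - 50 = -49)
p(v) = -52 (p(v) = -3 - 49 = -52)
38 + p(j(-1))*43 = 38 - 52*43 = 38 - 2236 = -2198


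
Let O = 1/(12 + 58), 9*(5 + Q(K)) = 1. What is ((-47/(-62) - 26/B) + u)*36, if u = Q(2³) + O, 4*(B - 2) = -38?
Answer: -25384/1085 ≈ -23.395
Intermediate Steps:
Q(K) = -44/9 (Q(K) = -5 + (⅑)*1 = -5 + ⅑ = -44/9)
B = -15/2 (B = 2 + (¼)*(-38) = 2 - 19/2 = -15/2 ≈ -7.5000)
O = 1/70 ≈ 0.014286
u = -3071/630 (u = -44/9 + 1/70 = -3071/630 ≈ -4.8746)
((-47/(-62) - 26/B) + u)*36 = ((-47/(-62) - 26/(-15/2)) - 3071/630)*36 = ((-47*(-1/62) - 26*(-2/15)) - 3071/630)*36 = ((47/62 + 52/15) - 3071/630)*36 = (3929/930 - 3071/630)*36 = -6346/9765*36 = -25384/1085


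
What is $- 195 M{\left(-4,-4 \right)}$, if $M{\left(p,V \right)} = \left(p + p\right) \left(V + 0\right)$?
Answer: $-6240$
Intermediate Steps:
$M{\left(p,V \right)} = 2 V p$ ($M{\left(p,V \right)} = 2 p V = 2 V p$)
$- 195 M{\left(-4,-4 \right)} = - 195 \cdot 2 \left(-4\right) \left(-4\right) = \left(-195\right) 32 = -6240$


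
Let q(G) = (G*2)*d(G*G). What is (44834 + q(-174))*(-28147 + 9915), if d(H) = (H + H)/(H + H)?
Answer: -811068752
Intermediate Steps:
d(H) = 1 (d(H) = (2*H)/((2*H)) = (2*H)*(1/(2*H)) = 1)
q(G) = 2*G (q(G) = (G*2)*1 = (2*G)*1 = 2*G)
(44834 + q(-174))*(-28147 + 9915) = (44834 + 2*(-174))*(-28147 + 9915) = (44834 - 348)*(-18232) = 44486*(-18232) = -811068752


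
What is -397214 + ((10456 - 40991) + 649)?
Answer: -427100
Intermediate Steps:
-397214 + ((10456 - 40991) + 649) = -397214 + (-30535 + 649) = -397214 - 29886 = -427100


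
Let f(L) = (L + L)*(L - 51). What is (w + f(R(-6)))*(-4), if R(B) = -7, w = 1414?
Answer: -8904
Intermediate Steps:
f(L) = 2*L*(-51 + L) (f(L) = (2*L)*(-51 + L) = 2*L*(-51 + L))
(w + f(R(-6)))*(-4) = (1414 + 2*(-7)*(-51 - 7))*(-4) = (1414 + 2*(-7)*(-58))*(-4) = (1414 + 812)*(-4) = 2226*(-4) = -8904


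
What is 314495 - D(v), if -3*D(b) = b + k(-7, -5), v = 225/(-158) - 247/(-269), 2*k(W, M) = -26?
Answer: 40099425445/127506 ≈ 3.1449e+5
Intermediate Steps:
k(W, M) = -13 (k(W, M) = (1/2)*(-26) = -13)
v = -21499/42502 (v = 225*(-1/158) - 247*(-1/269) = -225/158 + 247/269 = -21499/42502 ≈ -0.50583)
D(b) = 13/3 - b/3 (D(b) = -(b - 13)/3 = -(-13 + b)/3 = 13/3 - b/3)
314495 - D(v) = 314495 - (13/3 - 1/3*(-21499/42502)) = 314495 - (13/3 + 21499/127506) = 314495 - 1*574025/127506 = 314495 - 574025/127506 = 40099425445/127506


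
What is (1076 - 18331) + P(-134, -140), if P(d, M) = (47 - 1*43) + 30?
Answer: -17221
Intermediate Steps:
P(d, M) = 34 (P(d, M) = (47 - 43) + 30 = 4 + 30 = 34)
(1076 - 18331) + P(-134, -140) = (1076 - 18331) + 34 = -17255 + 34 = -17221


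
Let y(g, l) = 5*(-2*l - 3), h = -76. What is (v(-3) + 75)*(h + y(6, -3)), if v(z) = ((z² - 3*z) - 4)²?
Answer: -16531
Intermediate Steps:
v(z) = (-4 + z² - 3*z)²
y(g, l) = -15 - 10*l (y(g, l) = 5*(-3 - 2*l) = -15 - 10*l)
(v(-3) + 75)*(h + y(6, -3)) = ((4 - 1*(-3)² + 3*(-3))² + 75)*(-76 + (-15 - 10*(-3))) = ((4 - 1*9 - 9)² + 75)*(-76 + (-15 + 30)) = ((4 - 9 - 9)² + 75)*(-76 + 15) = ((-14)² + 75)*(-61) = (196 + 75)*(-61) = 271*(-61) = -16531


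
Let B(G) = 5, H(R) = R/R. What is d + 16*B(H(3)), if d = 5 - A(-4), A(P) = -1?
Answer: 86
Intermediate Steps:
H(R) = 1
d = 6 (d = 5 - 1*(-1) = 5 + 1 = 6)
d + 16*B(H(3)) = 6 + 16*5 = 6 + 80 = 86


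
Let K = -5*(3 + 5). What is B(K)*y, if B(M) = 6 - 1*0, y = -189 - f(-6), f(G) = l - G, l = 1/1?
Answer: -1176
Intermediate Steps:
l = 1
K = -40 (K = -5*8 = -40)
f(G) = 1 - G
y = -196 (y = -189 - (1 - 1*(-6)) = -189 - (1 + 6) = -189 - 1*7 = -189 - 7 = -196)
B(M) = 6 (B(M) = 6 + 0 = 6)
B(K)*y = 6*(-196) = -1176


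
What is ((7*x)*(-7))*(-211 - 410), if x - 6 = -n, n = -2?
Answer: 243432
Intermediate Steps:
x = 8 (x = 6 - 1*(-2) = 6 + 2 = 8)
((7*x)*(-7))*(-211 - 410) = ((7*8)*(-7))*(-211 - 410) = (56*(-7))*(-621) = -392*(-621) = 243432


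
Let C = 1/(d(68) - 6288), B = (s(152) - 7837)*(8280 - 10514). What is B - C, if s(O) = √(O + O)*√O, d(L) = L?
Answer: 108898876761/6220 - 339568*√2 ≈ 1.7028e+7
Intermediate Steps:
s(O) = O*√2 (s(O) = √(2*O)*√O = (√2*√O)*√O = O*√2)
B = 17507858 - 339568*√2 (B = (152*√2 - 7837)*(8280 - 10514) = (-7837 + 152*√2)*(-2234) = 17507858 - 339568*√2 ≈ 1.7028e+7)
C = -1/6220 (C = 1/(68 - 6288) = 1/(-6220) = -1/6220 ≈ -0.00016077)
B - C = (17507858 - 339568*√2) - 1*(-1/6220) = (17507858 - 339568*√2) + 1/6220 = 108898876761/6220 - 339568*√2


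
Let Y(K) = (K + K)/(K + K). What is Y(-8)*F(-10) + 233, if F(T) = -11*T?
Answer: 343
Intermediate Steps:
Y(K) = 1 (Y(K) = (2*K)/((2*K)) = (2*K)*(1/(2*K)) = 1)
Y(-8)*F(-10) + 233 = 1*(-11*(-10)) + 233 = 1*110 + 233 = 110 + 233 = 343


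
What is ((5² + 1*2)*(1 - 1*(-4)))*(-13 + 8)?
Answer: -675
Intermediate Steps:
((5² + 1*2)*(1 - 1*(-4)))*(-13 + 8) = ((25 + 2)*(1 + 4))*(-5) = (27*5)*(-5) = 135*(-5) = -675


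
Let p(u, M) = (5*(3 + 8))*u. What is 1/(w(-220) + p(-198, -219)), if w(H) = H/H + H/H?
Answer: -1/10888 ≈ -9.1844e-5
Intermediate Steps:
w(H) = 2 (w(H) = 1 + 1 = 2)
p(u, M) = 55*u (p(u, M) = (5*11)*u = 55*u)
1/(w(-220) + p(-198, -219)) = 1/(2 + 55*(-198)) = 1/(2 - 10890) = 1/(-10888) = -1/10888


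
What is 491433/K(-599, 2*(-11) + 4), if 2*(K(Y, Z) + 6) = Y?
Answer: -982866/611 ≈ -1608.6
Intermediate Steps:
K(Y, Z) = -6 + Y/2
491433/K(-599, 2*(-11) + 4) = 491433/(-6 + (½)*(-599)) = 491433/(-6 - 599/2) = 491433/(-611/2) = 491433*(-2/611) = -982866/611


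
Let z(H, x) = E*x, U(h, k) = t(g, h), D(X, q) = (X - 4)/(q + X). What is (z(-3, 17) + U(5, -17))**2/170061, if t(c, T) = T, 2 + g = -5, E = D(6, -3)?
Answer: 2401/1530549 ≈ 0.0015687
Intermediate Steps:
D(X, q) = (-4 + X)/(X + q)
E = 2/3 (E = (-4 + 6)/(6 - 3) = 2/3 ≈ 0.66667)
g = -7 (g = -2 - 5 = -7)
U(h, k) = h
z(H, x) = 2*x/3
(z(-3, 17) + U(5, -17))**2/170061 = ((2/3)*17 + 5)**2/170061 = (34/3 + 5)**2*(1/170061) = (49/3)**2*(1/170061) = (2401/9)*(1/170061) = 2401/1530549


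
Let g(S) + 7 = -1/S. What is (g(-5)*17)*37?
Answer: -21386/5 ≈ -4277.2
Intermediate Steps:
g(S) = -7 - 1/S
(g(-5)*17)*37 = ((-7 - 1/(-5))*17)*37 = ((-7 - 1*(-⅕))*17)*37 = ((-7 + ⅕)*17)*37 = -34/5*17*37 = -578/5*37 = -21386/5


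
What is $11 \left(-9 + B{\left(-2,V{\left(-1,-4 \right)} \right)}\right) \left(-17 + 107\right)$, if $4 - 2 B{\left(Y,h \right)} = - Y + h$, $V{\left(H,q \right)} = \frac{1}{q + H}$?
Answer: $-7821$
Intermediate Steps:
$V{\left(H,q \right)} = \frac{1}{H + q}$
$B{\left(Y,h \right)} = 2 + \frac{Y}{2} - \frac{h}{2}$ ($B{\left(Y,h \right)} = 2 - \frac{- Y + h}{2} = 2 - \frac{h - Y}{2} = 2 + \left(\frac{Y}{2} - \frac{h}{2}\right) = 2 + \frac{Y}{2} - \frac{h}{2}$)
$11 \left(-9 + B{\left(-2,V{\left(-1,-4 \right)} \right)}\right) \left(-17 + 107\right) = 11 \left(-9 + \left(2 + \frac{1}{2} \left(-2\right) - \frac{1}{2 \left(-1 - 4\right)}\right)\right) \left(-17 + 107\right) = 11 \left(-9 - \left(-1 - \frac{1}{10}\right)\right) 90 = 11 \left(-9 - - \frac{11}{10}\right) 90 = 11 \left(-9 + \left(2 - 1 + \frac{1}{10}\right)\right) 90 = 11 \left(-9 + \frac{11}{10}\right) 90 = 11 \left(- \frac{79}{10}\right) 90 = \left(- \frac{869}{10}\right) 90 = -7821$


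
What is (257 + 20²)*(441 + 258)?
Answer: 459243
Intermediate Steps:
(257 + 20²)*(441 + 258) = (257 + 400)*699 = 657*699 = 459243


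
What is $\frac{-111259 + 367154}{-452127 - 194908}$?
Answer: $- \frac{51179}{129407} \approx -0.39549$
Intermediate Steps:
$\frac{-111259 + 367154}{-452127 - 194908} = \frac{255895}{-647035} = 255895 \left(- \frac{1}{647035}\right) = - \frac{51179}{129407}$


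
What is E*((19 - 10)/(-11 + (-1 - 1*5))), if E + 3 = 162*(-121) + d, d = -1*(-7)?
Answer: 176382/17 ≈ 10375.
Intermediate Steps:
d = 7
E = -19598 (E = -3 + (162*(-121) + 7) = -3 + (-19602 + 7) = -3 - 19595 = -19598)
E*((19 - 10)/(-11 + (-1 - 1*5))) = -19598*(19 - 10)/(-11 + (-1 - 1*5)) = -176382/(-11 + (-1 - 5)) = -176382/(-11 - 6) = -176382/(-17) = -176382*(-1)/17 = -19598*(-9/17) = 176382/17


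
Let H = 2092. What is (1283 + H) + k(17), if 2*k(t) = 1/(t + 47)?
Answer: 432001/128 ≈ 3375.0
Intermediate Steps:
k(t) = 1/(2*(47 + t)) (k(t) = 1/(2*(t + 47)) = 1/(2*(47 + t)))
(1283 + H) + k(17) = (1283 + 2092) + 1/(2*(47 + 17)) = 3375 + (1/2)/64 = 3375 + (1/2)*(1/64) = 3375 + 1/128 = 432001/128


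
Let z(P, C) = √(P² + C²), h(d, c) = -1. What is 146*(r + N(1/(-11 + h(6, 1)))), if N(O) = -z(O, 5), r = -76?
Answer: -11096 - 73*√3601/6 ≈ -11826.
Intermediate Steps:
z(P, C) = √(C² + P²)
N(O) = -√(25 + O²) (N(O) = -√(5² + O²) = -√(25 + O²))
146*(r + N(1/(-11 + h(6, 1)))) = 146*(-76 - √(25 + (1/(-11 - 1))²)) = 146*(-76 - √(25 + (1/(-12))²)) = 146*(-76 - √(25 + (-1/12)²)) = 146*(-76 - √(25 + 1/144)) = 146*(-76 - √(3601/144)) = 146*(-76 - √3601/12) = -11096 - 73*√3601/6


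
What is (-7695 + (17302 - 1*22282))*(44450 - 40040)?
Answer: -55896750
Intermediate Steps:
(-7695 + (17302 - 1*22282))*(44450 - 40040) = (-7695 + (17302 - 22282))*4410 = (-7695 - 4980)*4410 = -12675*4410 = -55896750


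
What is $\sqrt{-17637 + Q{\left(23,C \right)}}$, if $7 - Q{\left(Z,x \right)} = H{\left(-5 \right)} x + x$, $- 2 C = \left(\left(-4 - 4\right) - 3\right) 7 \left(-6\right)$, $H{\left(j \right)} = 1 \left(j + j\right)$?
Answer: $i \sqrt{19709} \approx 140.39 i$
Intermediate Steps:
$H{\left(j \right)} = 2 j$ ($H{\left(j \right)} = 1 \cdot 2 j = 2 j$)
$C = -231$ ($C = - \frac{\left(\left(-4 - 4\right) - 3\right) 7 \left(-6\right)}{2} = - \frac{\left(-8 - 3\right) 7 \left(-6\right)}{2} = - \frac{\left(-11\right) 7 \left(-6\right)}{2} = - \frac{\left(-77\right) \left(-6\right)}{2} = \left(- \frac{1}{2}\right) 462 = -231$)
$Q{\left(Z,x \right)} = 7 + 9 x$ ($Q{\left(Z,x \right)} = 7 - \left(2 \left(-5\right) x + x\right) = 7 - \left(- 10 x + x\right) = 7 - - 9 x = 7 + 9 x$)
$\sqrt{-17637 + Q{\left(23,C \right)}} = \sqrt{-17637 + \left(7 + 9 \left(-231\right)\right)} = \sqrt{-17637 + \left(7 - 2079\right)} = \sqrt{-17637 - 2072} = \sqrt{-19709} = i \sqrt{19709}$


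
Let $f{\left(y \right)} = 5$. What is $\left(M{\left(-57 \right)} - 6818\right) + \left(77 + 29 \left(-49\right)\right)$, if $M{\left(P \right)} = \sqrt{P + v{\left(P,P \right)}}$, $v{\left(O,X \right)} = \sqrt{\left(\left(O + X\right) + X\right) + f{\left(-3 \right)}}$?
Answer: $-8162 + \sqrt{-57 + i \sqrt{166}} \approx -8161.1 + 7.5973 i$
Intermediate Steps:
$v{\left(O,X \right)} = \sqrt{5 + O + 2 X}$ ($v{\left(O,X \right)} = \sqrt{\left(\left(O + X\right) + X\right) + 5} = \sqrt{\left(O + 2 X\right) + 5} = \sqrt{5 + O + 2 X}$)
$M{\left(P \right)} = \sqrt{P + \sqrt{5 + 3 P}}$ ($M{\left(P \right)} = \sqrt{P + \sqrt{5 + P + 2 P}} = \sqrt{P + \sqrt{5 + 3 P}}$)
$\left(M{\left(-57 \right)} - 6818\right) + \left(77 + 29 \left(-49\right)\right) = \left(\sqrt{-57 + \sqrt{5 + 3 \left(-57\right)}} - 6818\right) + \left(77 + 29 \left(-49\right)\right) = \left(\sqrt{-57 + \sqrt{5 - 171}} - 6818\right) + \left(77 - 1421\right) = \left(\sqrt{-57 + \sqrt{-166}} - 6818\right) - 1344 = \left(\sqrt{-57 + i \sqrt{166}} - 6818\right) - 1344 = \left(-6818 + \sqrt{-57 + i \sqrt{166}}\right) - 1344 = -8162 + \sqrt{-57 + i \sqrt{166}}$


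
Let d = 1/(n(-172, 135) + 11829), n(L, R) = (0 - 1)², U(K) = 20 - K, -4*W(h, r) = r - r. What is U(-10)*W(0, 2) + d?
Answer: 1/11830 ≈ 8.4531e-5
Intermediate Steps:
W(h, r) = 0 (W(h, r) = -(r - r)/4 = -¼*0 = 0)
n(L, R) = 1 (n(L, R) = (-1)² = 1)
d = 1/11830 (d = 1/(1 + 11829) = 1/11830 ≈ 8.4531e-5)
U(-10)*W(0, 2) + d = (20 - 1*(-10))*0 + 1/11830 = (20 + 10)*0 + 1/11830 = 30*0 + 1/11830 = 0 + 1/11830 = 1/11830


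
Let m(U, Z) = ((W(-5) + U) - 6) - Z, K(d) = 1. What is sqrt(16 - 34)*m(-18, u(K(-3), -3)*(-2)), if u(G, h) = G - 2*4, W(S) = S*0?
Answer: -114*I*sqrt(2) ≈ -161.22*I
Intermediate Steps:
W(S) = 0
u(G, h) = -8 + G (u(G, h) = G - 8 = -8 + G)
m(U, Z) = -6 + U - Z (m(U, Z) = ((0 + U) - 6) - Z = (U - 6) - Z = (-6 + U) - Z = -6 + U - Z)
sqrt(16 - 34)*m(-18, u(K(-3), -3)*(-2)) = sqrt(16 - 34)*(-6 - 18 - (-8 + 1)*(-2)) = sqrt(-18)*(-6 - 18 - (-7)*(-2)) = (3*I*sqrt(2))*(-6 - 18 - 1*14) = (3*I*sqrt(2))*(-6 - 18 - 14) = (3*I*sqrt(2))*(-38) = -114*I*sqrt(2)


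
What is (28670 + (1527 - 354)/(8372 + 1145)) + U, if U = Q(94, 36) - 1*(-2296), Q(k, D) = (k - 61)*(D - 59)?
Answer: 287481192/9517 ≈ 30207.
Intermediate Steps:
Q(k, D) = (-61 + k)*(-59 + D)
U = 1537 (U = (3599 - 61*36 - 59*94 + 36*94) - 1*(-2296) = (3599 - 2196 - 5546 + 3384) + 2296 = -759 + 2296 = 1537)
(28670 + (1527 - 354)/(8372 + 1145)) + U = (28670 + (1527 - 354)/(8372 + 1145)) + 1537 = (28670 + 1173/9517) + 1537 = 272853563/9517 + 1537 = 287481192/9517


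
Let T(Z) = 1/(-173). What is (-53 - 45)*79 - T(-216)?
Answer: -1339365/173 ≈ -7742.0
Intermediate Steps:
T(Z) = -1/173
(-53 - 45)*79 - T(-216) = (-53 - 45)*79 - 1*(-1/173) = -98*79 + 1/173 = -7742 + 1/173 = -1339365/173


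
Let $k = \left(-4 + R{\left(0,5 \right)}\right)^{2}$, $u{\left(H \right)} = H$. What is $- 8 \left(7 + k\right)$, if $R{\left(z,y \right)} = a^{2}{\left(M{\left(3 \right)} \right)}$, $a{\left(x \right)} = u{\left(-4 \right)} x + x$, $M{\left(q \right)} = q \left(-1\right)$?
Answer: $-47488$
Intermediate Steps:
$M{\left(q \right)} = - q$
$a{\left(x \right)} = - 3 x$ ($a{\left(x \right)} = - 4 x + x = - 3 x$)
$R{\left(z,y \right)} = 81$ ($R{\left(z,y \right)} = \left(- 3 \left(\left(-1\right) 3\right)\right)^{2} = \left(\left(-3\right) \left(-3\right)\right)^{2} = 9^{2} = 81$)
$k = 5929$ ($k = \left(-4 + 81\right)^{2} = 77^{2} = 5929$)
$- 8 \left(7 + k\right) = - 8 \left(7 + 5929\right) = \left(-8\right) 5936 = -47488$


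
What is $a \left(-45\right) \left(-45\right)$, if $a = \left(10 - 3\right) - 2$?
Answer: $10125$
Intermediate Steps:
$a = 5$ ($a = 7 - 2 = 5$)
$a \left(-45\right) \left(-45\right) = 5 \left(-45\right) \left(-45\right) = \left(-225\right) \left(-45\right) = 10125$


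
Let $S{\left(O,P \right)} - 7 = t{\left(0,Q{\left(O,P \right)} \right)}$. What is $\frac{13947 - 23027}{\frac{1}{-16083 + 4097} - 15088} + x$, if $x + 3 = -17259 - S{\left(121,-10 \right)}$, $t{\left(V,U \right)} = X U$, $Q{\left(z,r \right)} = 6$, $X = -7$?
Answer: $- \frac{3115304002683}{180844769} \approx -17226.0$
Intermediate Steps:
$t{\left(V,U \right)} = - 7 U$
$S{\left(O,P \right)} = -35$ ($S{\left(O,P \right)} = 7 - 42 = -35$)
$x = -17227$ ($x = -3 - 17224 = -17227$)
$\frac{13947 - 23027}{\frac{1}{-16083 + 4097} - 15088} + x = \frac{13947 - 23027}{\frac{1}{-16083 + 4097} - 15088} - 17227 = - \frac{9080}{\frac{1}{-11986} - 15088} - 17227 = - \frac{9080}{- \frac{1}{11986} - 15088} - 17227 = - \frac{9080}{- \frac{180844769}{11986}} - 17227 = \left(-9080\right) \left(- \frac{11986}{180844769}\right) - 17227 = \frac{108832880}{180844769} - 17227 = - \frac{3115304002683}{180844769}$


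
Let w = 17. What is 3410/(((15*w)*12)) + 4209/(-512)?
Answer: -556681/78336 ≈ -7.1063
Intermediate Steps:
3410/(((15*w)*12)) + 4209/(-512) = 3410/(((15*17)*12)) + 4209/(-512) = 3410/((255*12)) + 4209*(-1/512) = 3410/3060 - 4209/512 = 3410*(1/3060) - 4209/512 = 341/306 - 4209/512 = -556681/78336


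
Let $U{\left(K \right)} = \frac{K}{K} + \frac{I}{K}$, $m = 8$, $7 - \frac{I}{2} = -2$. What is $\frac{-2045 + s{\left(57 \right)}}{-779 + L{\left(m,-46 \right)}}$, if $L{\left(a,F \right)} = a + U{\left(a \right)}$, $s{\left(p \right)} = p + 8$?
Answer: $\frac{7920}{3071} \approx 2.579$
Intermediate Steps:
$I = 18$ ($I = 14 - -4 = 14 + 4 = 18$)
$s{\left(p \right)} = 8 + p$
$U{\left(K \right)} = 1 + \frac{18}{K}$ ($U{\left(K \right)} = \frac{K}{K} + \frac{18}{K} = 1 + \frac{18}{K}$)
$L{\left(a,F \right)} = a + \frac{18 + a}{a}$
$\frac{-2045 + s{\left(57 \right)}}{-779 + L{\left(m,-46 \right)}} = \frac{-2045 + \left(8 + 57\right)}{-779 + \left(1 + 8 + \frac{18}{8}\right)} = \frac{-2045 + 65}{-779 + \left(1 + 8 + 18 \cdot \frac{1}{8}\right)} = - \frac{1980}{-779 + \left(1 + 8 + \frac{9}{4}\right)} = - \frac{1980}{-779 + \frac{45}{4}} = - \frac{1980}{- \frac{3071}{4}} = \left(-1980\right) \left(- \frac{4}{3071}\right) = \frac{7920}{3071}$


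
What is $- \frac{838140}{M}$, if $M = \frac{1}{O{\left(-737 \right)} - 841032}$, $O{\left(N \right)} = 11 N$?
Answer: $711697361460$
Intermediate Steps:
$M = - \frac{1}{849139}$ ($M = \frac{1}{11 \left(-737\right) - 841032} = \frac{1}{-8107 - 841032} = \frac{1}{-849139} = - \frac{1}{849139} \approx -1.1777 \cdot 10^{-6}$)
$- \frac{838140}{M} = - \frac{838140}{- \frac{1}{849139}} = \left(-838140\right) \left(-849139\right) = 711697361460$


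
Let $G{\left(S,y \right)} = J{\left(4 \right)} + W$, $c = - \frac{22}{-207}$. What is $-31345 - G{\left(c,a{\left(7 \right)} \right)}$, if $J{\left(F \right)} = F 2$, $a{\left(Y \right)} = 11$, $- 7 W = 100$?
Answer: $- \frac{219371}{7} \approx -31339.0$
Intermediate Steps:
$W = - \frac{100}{7}$ ($W = \left(- \frac{1}{7}\right) 100 = - \frac{100}{7} \approx -14.286$)
$c = \frac{22}{207}$ ($c = \left(-22\right) \left(- \frac{1}{207}\right) = \frac{22}{207} \approx 0.10628$)
$J{\left(F \right)} = 2 F$
$G{\left(S,y \right)} = - \frac{44}{7}$ ($G{\left(S,y \right)} = 2 \cdot 4 - \frac{100}{7} = 8 - \frac{100}{7} = - \frac{44}{7}$)
$-31345 - G{\left(c,a{\left(7 \right)} \right)} = -31345 - - \frac{44}{7} = -31345 + \frac{44}{7} = - \frac{219371}{7}$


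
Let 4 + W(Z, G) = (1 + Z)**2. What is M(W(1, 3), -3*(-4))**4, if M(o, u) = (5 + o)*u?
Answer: 12960000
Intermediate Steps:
W(Z, G) = -4 + (1 + Z)**2
M(o, u) = u*(5 + o)
M(W(1, 3), -3*(-4))**4 = ((-3*(-4))*(5 + (-4 + (1 + 1)**2)))**4 = (12*(5 + (-4 + 2**2)))**4 = (12*(5 + (-4 + 4)))**4 = (12*(5 + 0))**4 = (12*5)**4 = 60**4 = 12960000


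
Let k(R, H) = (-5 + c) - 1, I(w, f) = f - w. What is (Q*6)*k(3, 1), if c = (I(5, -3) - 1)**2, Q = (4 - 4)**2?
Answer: 0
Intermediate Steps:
Q = 0 (Q = 0**2 = 0)
c = 81 (c = ((-3 - 1*5) - 1)**2 = ((-3 - 5) - 1)**2 = (-8 - 1)**2 = (-9)**2 = 81)
k(R, H) = 75 (k(R, H) = (-5 + 81) - 1 = 76 - 1 = 75)
(Q*6)*k(3, 1) = (0*6)*75 = 0*75 = 0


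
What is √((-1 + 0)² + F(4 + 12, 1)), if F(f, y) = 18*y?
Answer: √19 ≈ 4.3589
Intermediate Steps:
√((-1 + 0)² + F(4 + 12, 1)) = √((-1 + 0)² + 18*1) = √((-1)² + 18) = √(1 + 18) = √19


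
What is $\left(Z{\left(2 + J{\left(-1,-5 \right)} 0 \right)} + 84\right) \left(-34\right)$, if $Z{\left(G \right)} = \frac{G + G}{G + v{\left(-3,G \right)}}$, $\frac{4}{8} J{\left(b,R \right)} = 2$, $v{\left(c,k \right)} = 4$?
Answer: $- \frac{8636}{3} \approx -2878.7$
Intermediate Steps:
$J{\left(b,R \right)} = 4$ ($J{\left(b,R \right)} = 2 \cdot 2 = 4$)
$Z{\left(G \right)} = \frac{2 G}{4 + G}$ ($Z{\left(G \right)} = \frac{G + G}{G + 4} = \frac{2 G}{4 + G}$)
$\left(Z{\left(2 + J{\left(-1,-5 \right)} 0 \right)} + 84\right) \left(-34\right) = \left(\frac{2 \left(2 + 4 \cdot 0\right)}{4 + \left(2 + 4 \cdot 0\right)} + 84\right) \left(-34\right) = \left(\frac{2 \left(2 + 0\right)}{4 + \left(2 + 0\right)} + 84\right) \left(-34\right) = \left(2 \cdot 2 \frac{1}{4 + 2} + 84\right) \left(-34\right) = \left(2 \cdot 2 \cdot \frac{1}{6} + 84\right) \left(-34\right) = \left(\frac{2}{3} + 84\right) \left(-34\right) = \frac{254}{3} \left(-34\right) = - \frac{8636}{3}$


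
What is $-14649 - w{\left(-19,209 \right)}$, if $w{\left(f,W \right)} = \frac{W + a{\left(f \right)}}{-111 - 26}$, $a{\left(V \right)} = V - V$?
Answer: $- \frac{2006704}{137} \approx -14647.0$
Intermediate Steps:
$a{\left(V \right)} = 0$
$w{\left(f,W \right)} = - \frac{W}{137}$ ($w{\left(f,W \right)} = \frac{W + 0}{-111 - 26} = \frac{W}{-137} = W \left(- \frac{1}{137}\right) = - \frac{W}{137}$)
$-14649 - w{\left(-19,209 \right)} = -14649 - \left(- \frac{1}{137}\right) 209 = -14649 - - \frac{209}{137} = -14649 + \frac{209}{137} = - \frac{2006704}{137}$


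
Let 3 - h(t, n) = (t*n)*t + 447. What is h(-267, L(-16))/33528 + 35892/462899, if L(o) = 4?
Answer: -5458356976/646669903 ≈ -8.4407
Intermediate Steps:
h(t, n) = -444 - n*t² (h(t, n) = 3 - ((t*n)*t + 447) = 3 - ((n*t)*t + 447) = 3 - (n*t² + 447) = 3 - (447 + n*t²) = 3 + (-447 - n*t²) = -444 - n*t²)
h(-267, L(-16))/33528 + 35892/462899 = (-444 - 1*4*(-267)²)/33528 + 35892/462899 = (-444 - 1*4*71289)*(1/33528) + 35892*(1/462899) = (-444 - 285156)*(1/33528) + 35892/462899 = -285600*1/33528 + 35892/462899 = -11900/1397 + 35892/462899 = -5458356976/646669903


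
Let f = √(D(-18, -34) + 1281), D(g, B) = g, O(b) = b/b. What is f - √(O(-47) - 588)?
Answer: √1263 - I*√587 ≈ 35.539 - 24.228*I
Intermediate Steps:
O(b) = 1
f = √1263 (f = √(-18 + 1281) = √1263 ≈ 35.539)
f - √(O(-47) - 588) = √1263 - √(1 - 588) = √1263 - √(-587) = √1263 - I*√587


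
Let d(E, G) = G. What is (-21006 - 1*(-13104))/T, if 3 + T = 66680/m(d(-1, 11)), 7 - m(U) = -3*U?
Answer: -3951/832 ≈ -4.7488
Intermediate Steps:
m(U) = 7 + 3*U (m(U) = 7 - (-3)*U = 7 + 3*U)
T = 1664 (T = -3 + 66680/(7 + 3*11) = -3 + 66680/(7 + 33) = -3 + 66680/40 = -3 + 66680*(1/40) = -3 + 1667 = 1664)
(-21006 - 1*(-13104))/T = (-21006 - 1*(-13104))/1664 = (-21006 + 13104)*(1/1664) = -7902*1/1664 = -3951/832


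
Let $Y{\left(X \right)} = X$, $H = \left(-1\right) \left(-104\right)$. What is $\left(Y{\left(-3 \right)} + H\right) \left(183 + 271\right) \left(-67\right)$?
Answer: $-3072218$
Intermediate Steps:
$H = 104$
$\left(Y{\left(-3 \right)} + H\right) \left(183 + 271\right) \left(-67\right) = \left(-3 + 104\right) \left(183 + 271\right) \left(-67\right) = 101 \cdot 454 \left(-67\right) = 45854 \left(-67\right) = -3072218$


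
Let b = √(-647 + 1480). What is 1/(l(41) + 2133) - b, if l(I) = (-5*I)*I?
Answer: -1/6272 - 7*√17 ≈ -28.862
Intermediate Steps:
l(I) = -5*I²
b = 7*√17 (b = √833 = 7*√17 ≈ 28.862)
1/(l(41) + 2133) - b = 1/(-5*41² + 2133) - 7*√17 = 1/(-5*1681 + 2133) - 7*√17 = 1/(-8405 + 2133) - 7*√17 = 1/(-6272) - 7*√17 = -1/6272 - 7*√17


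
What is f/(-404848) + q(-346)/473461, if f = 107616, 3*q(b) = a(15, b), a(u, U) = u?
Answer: -3184372171/11979983683 ≈ -0.26581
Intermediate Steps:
q(b) = 5 (q(b) = (1/3)*15 = 5)
f/(-404848) + q(-346)/473461 = 107616/(-404848) + 5/473461 = 107616*(-1/404848) + 5*(1/473461) = -6726/25303 + 5/473461 = -3184372171/11979983683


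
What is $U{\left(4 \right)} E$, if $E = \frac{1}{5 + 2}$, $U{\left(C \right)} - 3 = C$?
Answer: $1$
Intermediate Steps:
$U{\left(C \right)} = 3 + C$
$E = \frac{1}{7} \approx 0.14286$
$U{\left(4 \right)} E = \left(3 + 4\right) \frac{1}{7} = 7 \cdot \frac{1}{7} = 1$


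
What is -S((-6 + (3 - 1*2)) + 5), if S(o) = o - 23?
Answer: 23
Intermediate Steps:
S(o) = -23 + o
-S((-6 + (3 - 1*2)) + 5) = -(-23 + ((-6 + (3 - 1*2)) + 5)) = -(-23 + ((-6 + (3 - 2)) + 5)) = -(-23 + ((-6 + 1) + 5)) = -(-23 + (-5 + 5)) = -(-23 + 0) = -1*(-23) = 23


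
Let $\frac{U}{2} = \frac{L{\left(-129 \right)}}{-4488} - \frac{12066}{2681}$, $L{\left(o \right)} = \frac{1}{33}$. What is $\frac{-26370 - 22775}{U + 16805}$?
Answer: $- \frac{1951384906548}{666913392623} \approx -2.926$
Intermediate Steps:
$L{\left(o \right)} = \frac{1}{33}$
$U = - \frac{1787025545}{198533412}$ ($U = 2 \left(\frac{1}{33 \left(-4488\right)} - \frac{12066}{2681}\right) = 2 \left(\frac{1}{33} \left(- \frac{1}{4488}\right) - \frac{12066}{2681}\right) = 2 \left(- \frac{1}{148104} - \frac{12066}{2681}\right) = 2 \left(- \frac{1787025545}{397066824}\right) = - \frac{1787025545}{198533412} \approx -9.0011$)
$\frac{-26370 - 22775}{U + 16805} = \frac{-26370 - 22775}{- \frac{1787025545}{198533412} + 16805} = - \frac{49145}{\frac{3334566963115}{198533412}} = \left(-49145\right) \frac{198533412}{3334566963115} = - \frac{1951384906548}{666913392623}$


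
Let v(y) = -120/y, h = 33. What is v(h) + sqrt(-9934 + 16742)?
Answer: -40/11 + 2*sqrt(1702) ≈ 78.874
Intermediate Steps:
v(h) + sqrt(-9934 + 16742) = -120/33 + sqrt(-9934 + 16742) = -120*1/33 + sqrt(6808) = -40/11 + 2*sqrt(1702)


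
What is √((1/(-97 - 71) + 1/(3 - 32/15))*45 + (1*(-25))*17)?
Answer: I*√49466690/364 ≈ 19.322*I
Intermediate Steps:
√((1/(-97 - 71) + 1/(3 - 32/15))*45 + (1*(-25))*17) = √((1/(-168) + 1/(3 - 32*1/15))*45 - 25*17) = √((-1/168 + 1/(3 - 32/15))*45 - 425) = √((-1/168 + 1/(13/15))*45 - 425) = √((-1/168 + 15/13)*45 - 425) = √((2507/2184)*45 - 425) = √(37605/728 - 425) = √(-271795/728) = I*√49466690/364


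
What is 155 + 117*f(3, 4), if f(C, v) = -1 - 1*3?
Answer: -313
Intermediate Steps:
f(C, v) = -4 (f(C, v) = -1 - 3 = -4)
155 + 117*f(3, 4) = 155 + 117*(-4) = 155 - 468 = -313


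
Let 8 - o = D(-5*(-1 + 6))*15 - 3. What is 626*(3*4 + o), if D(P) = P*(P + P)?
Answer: -11723102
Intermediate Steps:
D(P) = 2*P**2 (D(P) = P*(2*P) = 2*P**2)
o = -18739 (o = 8 - ((2*(-5*(-1 + 6))**2)*15 - 3) = 8 - ((2*(-5*5)**2)*15 - 3) = 8 - ((2*(-25)**2)*15 - 3) = 8 - ((2*625)*15 - 3) = 8 - (1250*15 - 3) = 8 - (18750 - 3) = 8 - 1*18747 = 8 - 18747 = -18739)
626*(3*4 + o) = 626*(3*4 - 18739) = 626*(12 - 18739) = 626*(-18727) = -11723102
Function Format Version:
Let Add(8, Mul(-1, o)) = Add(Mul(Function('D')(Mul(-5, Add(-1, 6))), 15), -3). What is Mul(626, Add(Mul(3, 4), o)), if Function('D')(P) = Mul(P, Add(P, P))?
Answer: -11723102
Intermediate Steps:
Function('D')(P) = Mul(2, Pow(P, 2)) (Function('D')(P) = Mul(P, Mul(2, P)) = Mul(2, Pow(P, 2)))
o = -18739 (o = Add(8, Mul(-1, Add(Mul(Mul(2, Pow(Mul(-5, Add(-1, 6)), 2)), 15), -3))) = Add(8, Mul(-1, Add(Mul(Mul(2, Pow(Mul(-5, 5), 2)), 15), -3))) = Add(8, Mul(-1, Add(Mul(Mul(2, Pow(-25, 2)), 15), -3))) = Add(8, Mul(-1, Add(Mul(Mul(2, 625), 15), -3))) = Add(8, Mul(-1, Add(Mul(1250, 15), -3))) = Add(8, Mul(-1, Add(18750, -3))) = Add(8, Mul(-1, 18747)) = Add(8, -18747) = -18739)
Mul(626, Add(Mul(3, 4), o)) = Mul(626, Add(Mul(3, 4), -18739)) = Mul(626, Add(12, -18739)) = Mul(626, -18727) = -11723102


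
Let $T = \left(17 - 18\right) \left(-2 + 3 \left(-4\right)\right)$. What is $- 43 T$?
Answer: $-602$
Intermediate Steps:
$T = 14$ ($T = - (-2 - 12) = \left(-1\right) \left(-14\right) = 14$)
$- 43 T = \left(-43\right) 14 = -602$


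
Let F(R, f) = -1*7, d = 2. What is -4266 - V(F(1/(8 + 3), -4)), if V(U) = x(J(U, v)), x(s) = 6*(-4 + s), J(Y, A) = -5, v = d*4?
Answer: -4212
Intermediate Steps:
v = 8 (v = 2*4 = 8)
x(s) = -24 + 6*s
F(R, f) = -7
V(U) = -54 (V(U) = -24 + 6*(-5) = -24 - 30 = -54)
-4266 - V(F(1/(8 + 3), -4)) = -4266 - 1*(-54) = -4266 + 54 = -4212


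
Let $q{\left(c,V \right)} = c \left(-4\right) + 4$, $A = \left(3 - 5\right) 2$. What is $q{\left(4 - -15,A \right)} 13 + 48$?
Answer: $-888$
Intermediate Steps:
$A = -4$ ($A = \left(-2\right) 2 = -4$)
$q{\left(c,V \right)} = 4 - 4 c$ ($q{\left(c,V \right)} = - 4 c + 4 = 4 - 4 c$)
$q{\left(4 - -15,A \right)} 13 + 48 = \left(4 - 4 \left(4 - -15\right)\right) 13 + 48 = \left(4 - 4 \left(4 + 15\right)\right) 13 + 48 = \left(4 - 76\right) 13 + 48 = \left(-72\right) 13 + 48 = -936 + 48 = -888$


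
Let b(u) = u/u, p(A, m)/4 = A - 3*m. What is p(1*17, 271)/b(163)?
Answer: -3184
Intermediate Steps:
p(A, m) = -12*m + 4*A (p(A, m) = 4*(A - 3*m) = -12*m + 4*A)
b(u) = 1
p(1*17, 271)/b(163) = (-12*271 + 4*(1*17))/1 = (-3252 + 4*17)*1 = (-3252 + 68)*1 = -3184*1 = -3184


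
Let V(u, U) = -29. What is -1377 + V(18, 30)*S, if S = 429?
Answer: -13818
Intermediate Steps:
-1377 + V(18, 30)*S = -1377 - 29*429 = -1377 - 12441 = -13818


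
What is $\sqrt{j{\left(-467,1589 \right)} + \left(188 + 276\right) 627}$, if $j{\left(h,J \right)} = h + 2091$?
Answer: $2 \sqrt{73138} \approx 540.88$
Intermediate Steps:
$j{\left(h,J \right)} = 2091 + h$
$\sqrt{j{\left(-467,1589 \right)} + \left(188 + 276\right) 627} = \sqrt{\left(2091 - 467\right) + \left(188 + 276\right) 627} = \sqrt{1624 + 464 \cdot 627} = \sqrt{1624 + 290928} = \sqrt{292552} = 2 \sqrt{73138}$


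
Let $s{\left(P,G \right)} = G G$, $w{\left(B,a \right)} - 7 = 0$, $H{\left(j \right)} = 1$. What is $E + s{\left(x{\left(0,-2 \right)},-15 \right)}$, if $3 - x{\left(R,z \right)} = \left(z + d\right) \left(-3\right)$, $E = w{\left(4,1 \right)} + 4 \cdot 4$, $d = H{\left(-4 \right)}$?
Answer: $248$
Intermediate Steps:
$d = 1$
$w{\left(B,a \right)} = 7$ ($w{\left(B,a \right)} = 7 + 0 = 7$)
$E = 23$ ($E = 7 + 4 \cdot 4 = 7 + 16 = 23$)
$x{\left(R,z \right)} = 6 + 3 z$ ($x{\left(R,z \right)} = 3 - \left(z + 1\right) \left(-3\right) = 3 - \left(1 + z\right) \left(-3\right) = 3 - \left(-3 - 3 z\right) = 3 + \left(3 + 3 z\right) = 6 + 3 z$)
$s{\left(P,G \right)} = G^{2}$
$E + s{\left(x{\left(0,-2 \right)},-15 \right)} = 23 + \left(-15\right)^{2} = 23 + 225 = 248$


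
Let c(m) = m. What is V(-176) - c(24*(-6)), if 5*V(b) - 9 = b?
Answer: 553/5 ≈ 110.60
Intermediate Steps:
V(b) = 9/5 + b/5
V(-176) - c(24*(-6)) = (9/5 + (⅕)*(-176)) - 24*(-6) = (9/5 - 176/5) - 1*(-144) = -167/5 + 144 = 553/5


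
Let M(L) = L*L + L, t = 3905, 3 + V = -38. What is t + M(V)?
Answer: 5545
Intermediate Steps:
V = -41 (V = -3 - 38 = -41)
M(L) = L + L² (M(L) = L² + L = L + L²)
t + M(V) = 3905 - 41*(1 - 41) = 3905 - 41*(-40) = 3905 + 1640 = 5545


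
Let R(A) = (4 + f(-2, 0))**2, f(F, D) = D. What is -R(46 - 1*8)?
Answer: -16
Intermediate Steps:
R(A) = 16 (R(A) = (4 + 0)**2 = 4**2 = 16)
-R(46 - 1*8) = -1*16 = -16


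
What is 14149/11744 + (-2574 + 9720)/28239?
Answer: 161158745/110546272 ≈ 1.4578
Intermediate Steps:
14149/11744 + (-2574 + 9720)/28239 = 14149*(1/11744) + 7146*(1/28239) = 14149/11744 + 2382/9413 = 161158745/110546272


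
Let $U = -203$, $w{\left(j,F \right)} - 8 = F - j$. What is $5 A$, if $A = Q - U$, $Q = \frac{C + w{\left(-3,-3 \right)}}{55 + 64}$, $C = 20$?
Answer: $\frac{17275}{17} \approx 1016.2$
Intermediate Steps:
$w{\left(j,F \right)} = 8 + F - j$ ($w{\left(j,F \right)} = 8 + \left(F - j\right) = 8 + F - j$)
$Q = \frac{4}{17}$ ($Q = \frac{20 - -8}{55 + 64} = \frac{20 + \left(8 - 3 + 3\right)}{119} = \left(20 + 8\right) \frac{1}{119} = 28 \cdot \frac{1}{119} = \frac{4}{17} \approx 0.23529$)
$A = \frac{3455}{17}$ ($A = \frac{4}{17} - -203 = \frac{4}{17} + 203 = \frac{3455}{17} \approx 203.24$)
$5 A = 5 \cdot \frac{3455}{17} = \frac{17275}{17}$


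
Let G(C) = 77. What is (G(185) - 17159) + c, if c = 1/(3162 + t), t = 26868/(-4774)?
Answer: -128700226933/7534260 ≈ -17082.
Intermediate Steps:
t = -13434/2387 (t = 26868*(-1/4774) = -13434/2387 ≈ -5.6280)
c = 2387/7534260 (c = 1/(3162 - 13434/2387) = 1/(7534260/2387) = 2387/7534260 ≈ 0.00031682)
(G(185) - 17159) + c = (77 - 17159) + 2387/7534260 = -17082 + 2387/7534260 = -128700226933/7534260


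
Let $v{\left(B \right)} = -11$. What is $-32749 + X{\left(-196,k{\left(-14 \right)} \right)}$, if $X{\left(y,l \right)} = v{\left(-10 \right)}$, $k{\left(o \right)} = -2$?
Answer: $-32760$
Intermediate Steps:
$X{\left(y,l \right)} = -11$
$-32749 + X{\left(-196,k{\left(-14 \right)} \right)} = -32749 - 11 = -32760$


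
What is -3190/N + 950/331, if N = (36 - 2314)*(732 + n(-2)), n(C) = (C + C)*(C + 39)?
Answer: 632445145/220173256 ≈ 2.8725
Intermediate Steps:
n(C) = 2*C*(39 + C) (n(C) = (2*C)*(39 + C) = 2*C*(39 + C))
N = -1330352 (N = (36 - 2314)*(732 + 2*(-2)*(39 - 2)) = -2278*(732 + 2*(-2)*37) = -2278*(732 - 148) = -2278*584 = -1330352)
-3190/N + 950/331 = -3190/(-1330352) + 950/331 = -3190*(-1/1330352) + 950*(1/331) = 1595/665176 + 950/331 = 632445145/220173256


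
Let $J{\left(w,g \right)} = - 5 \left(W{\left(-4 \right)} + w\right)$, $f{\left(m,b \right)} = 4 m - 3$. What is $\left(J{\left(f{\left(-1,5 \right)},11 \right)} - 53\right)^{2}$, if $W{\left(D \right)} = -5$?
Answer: $49$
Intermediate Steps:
$f{\left(m,b \right)} = -3 + 4 m$
$J{\left(w,g \right)} = 25 - 5 w$ ($J{\left(w,g \right)} = - 5 \left(-5 + w\right) = 25 - 5 w$)
$\left(J{\left(f{\left(-1,5 \right)},11 \right)} - 53\right)^{2} = \left(\left(25 - 5 \left(-3 + 4 \left(-1\right)\right)\right) - 53\right)^{2} = \left(\left(25 - 5 \left(-3 - 4\right)\right) - 53\right)^{2} = \left(\left(25 - -35\right) - 53\right)^{2} = \left(\left(25 + 35\right) - 53\right)^{2} = \left(60 - 53\right)^{2} = 7^{2} = 49$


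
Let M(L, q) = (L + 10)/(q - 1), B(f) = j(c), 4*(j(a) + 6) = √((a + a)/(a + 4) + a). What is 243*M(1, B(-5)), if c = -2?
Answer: -74844/197 - 5346*I/197 ≈ -379.92 - 27.137*I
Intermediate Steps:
j(a) = -6 + √(a + 2*a/(4 + a))/4 (j(a) = -6 + √((a + a)/(a + 4) + a)/4 = -6 + √((2*a)/(4 + a) + a)/4 = -6 + √(2*a/(4 + a) + a)/4 = -6 + √(a + 2*a/(4 + a))/4)
B(f) = -6 + I/2 (B(f) = -6 + √(-2*(6 - 2)/(4 - 2))/4 = -6 + √(-2*4/2)/4 = -6 + √(-2*½*4)/4 = -6 + √(-4)/4 = -6 + (2*I)/4 = -6 + I/2)
M(L, q) = (10 + L)/(-1 + q)
243*M(1, B(-5)) = 243*((10 + 1)/(-1 + (-6 + I/2))) = 243*(11/(-7 + I/2)) = 243*((4*(-7 - I/2)/197)*11) = 243*(44*(-7 - I/2)/197) = 10692*(-7 - I/2)/197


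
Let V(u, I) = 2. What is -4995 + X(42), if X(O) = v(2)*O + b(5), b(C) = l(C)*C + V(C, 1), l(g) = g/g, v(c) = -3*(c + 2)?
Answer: -5492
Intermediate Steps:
v(c) = -6 - 3*c (v(c) = -3*(2 + c) = -6 - 3*c)
l(g) = 1
b(C) = 2 + C (b(C) = 1*C + 2 = C + 2 = 2 + C)
X(O) = 7 - 12*O (X(O) = (-6 - 3*2)*O + (2 + 5) = (-6 - 6)*O + 7 = -12*O + 7 = 7 - 12*O)
-4995 + X(42) = -4995 + (7 - 12*42) = -4995 + (7 - 504) = -4995 - 497 = -5492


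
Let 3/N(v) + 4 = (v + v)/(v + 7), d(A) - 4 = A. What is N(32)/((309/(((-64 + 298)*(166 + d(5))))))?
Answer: -798525/4738 ≈ -168.54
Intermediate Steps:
d(A) = 4 + A
N(v) = 3/(-4 + 2*v/(7 + v)) (N(v) = 3/(-4 + (v + v)/(v + 7)) = 3/(-4 + (2*v)/(7 + v)) = 3/(-4 + 2*v/(7 + v)))
N(32)/((309/(((-64 + 298)*(166 + d(5)))))) = (3*(-7 - 1*32)/(2*(14 + 32)))/((309/(((-64 + 298)*(166 + (4 + 5)))))) = ((3/2)*(-7 - 32)/46)/((309/((234*(166 + 9))))) = ((3/2)*(1/46)*(-39))/((309/((234*175)))) = -117/(92*(309/40950)) = -117/(92*(309*(1/40950))) = -117/(92*103/13650) = -117/92*13650/103 = -798525/4738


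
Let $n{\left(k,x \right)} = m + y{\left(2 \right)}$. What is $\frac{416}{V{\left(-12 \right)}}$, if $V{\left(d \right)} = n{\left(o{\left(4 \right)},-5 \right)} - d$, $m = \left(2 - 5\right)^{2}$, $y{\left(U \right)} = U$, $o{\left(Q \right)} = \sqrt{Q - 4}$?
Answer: $\frac{416}{23} \approx 18.087$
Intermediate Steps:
$o{\left(Q \right)} = \sqrt{-4 + Q}$
$m = 9$ ($m = \left(-3\right)^{2} = 9$)
$n{\left(k,x \right)} = 11$ ($n{\left(k,x \right)} = 9 + 2 = 11$)
$V{\left(d \right)} = 11 - d$
$\frac{416}{V{\left(-12 \right)}} = \frac{416}{11 - -12} = \frac{416}{11 + 12} = \frac{416}{23}$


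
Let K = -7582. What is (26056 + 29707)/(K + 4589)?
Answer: -55763/2993 ≈ -18.631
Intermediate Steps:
(26056 + 29707)/(K + 4589) = (26056 + 29707)/(-7582 + 4589) = 55763/(-2993) = 55763*(-1/2993) = -55763/2993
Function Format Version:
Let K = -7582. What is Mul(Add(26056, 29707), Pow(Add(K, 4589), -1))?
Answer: Rational(-55763, 2993) ≈ -18.631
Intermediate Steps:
Mul(Add(26056, 29707), Pow(Add(K, 4589), -1)) = Mul(Add(26056, 29707), Pow(Add(-7582, 4589), -1)) = Mul(55763, Pow(-2993, -1)) = Mul(55763, Rational(-1, 2993)) = Rational(-55763, 2993)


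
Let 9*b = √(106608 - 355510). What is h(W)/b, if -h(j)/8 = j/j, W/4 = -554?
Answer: 36*I*√248902/124451 ≈ 0.14432*I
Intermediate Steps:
W = -2216 (W = 4*(-554) = -2216)
b = I*√248902/9 (b = √(106608 - 355510)/9 = √(-248902)/9 = (I*√248902)/9 = I*√248902/9 ≈ 55.433*I)
h(j) = -8 (h(j) = -8*j/j = -8*1 = -8)
h(W)/b = -8*(-9*I*√248902/248902) = -(-36)*I*√248902/124451 = 36*I*√248902/124451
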